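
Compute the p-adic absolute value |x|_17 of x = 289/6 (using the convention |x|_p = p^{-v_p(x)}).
|289/6|_17 = 1/289

Step 1 — compute v_17(x) by factoring powers of 17 out of the numerator and denominator: v_17(289/6) = 2. Step 2 — apply |x|_p = p^{-v_p(x)} = 17^{-2} = 1/289.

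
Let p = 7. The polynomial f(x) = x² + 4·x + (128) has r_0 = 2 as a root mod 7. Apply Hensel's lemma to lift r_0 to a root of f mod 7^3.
r_2 = 107 (mod 343)

Hensel: r_{i+1} = r_i − f(r_i)·(f′(r_i))^{-1} mod 7^{i+2}, f′(x) = 2x + 4. Iterate:
  r_0 = 2 (mod 7)
  r_1 = 9 (mod 49)
  r_2 = 107 (mod 343)
Final: r = 107 satisfies f(r) ≡ 0 mod 7^3.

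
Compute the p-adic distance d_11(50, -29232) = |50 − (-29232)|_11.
d_11(50, -29232) = 1/14641

Step 1 — x − y = 50 − (-29232) = 29282. Step 2 — v_11(29282) = 4 (factor: 29282 = (11^4 · 2); the sign does not affect v_p). Step 3 — |x − y|_11 = 11^{-4} = 1/14641.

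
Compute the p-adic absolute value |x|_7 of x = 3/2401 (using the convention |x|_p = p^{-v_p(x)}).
|3/2401|_7 = 2401

Step 1 — compute v_7(x) by factoring powers of 7 out of the numerator and denominator: v_7(3/2401) = -4. Step 2 — apply |x|_p = p^{-v_p(x)} = 7^{4} = 2401.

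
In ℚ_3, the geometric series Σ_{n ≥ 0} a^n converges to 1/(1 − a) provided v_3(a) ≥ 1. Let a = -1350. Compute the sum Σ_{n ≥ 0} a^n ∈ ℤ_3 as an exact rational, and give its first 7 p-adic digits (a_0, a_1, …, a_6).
Σ a^n = 1/(1 − a) = 1/1351;  first 7 digits = (1, 0, 0, 1, 1, 0, 2)

v_3(a) = 3 ≥ 1, so the series converges in ℤ_3 to 1/(1 − a) = 1/(1 − (-1350)) = 1/1351. Expand this rational in ℤ_3: compute digits iteratively via d_i = x_i mod 3, x_{i+1} = (x_i − d_i)/3. The first 7 digits are (1, 0, 0, 1, 1, 0, 2).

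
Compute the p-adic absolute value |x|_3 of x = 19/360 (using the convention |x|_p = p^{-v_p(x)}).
|19/360|_3 = 9

Step 1 — compute v_3(x) by factoring powers of 3 out of the numerator and denominator: v_3(19/360) = -2. Step 2 — apply |x|_p = p^{-v_p(x)} = 3^{2} = 9.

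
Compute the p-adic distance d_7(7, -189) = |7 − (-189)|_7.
d_7(7, -189) = 1/49

Step 1 — x − y = 7 − (-189) = 196. Step 2 — v_7(196) = 2 (factor: 196 = (7^2 · 4); the sign does not affect v_p). Step 3 — |x − y|_7 = 7^{-2} = 1/49.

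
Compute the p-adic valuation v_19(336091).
v_19(336091) = 3

v_19(n) is the largest exponent k such that 19^k divides n. Factor out: 336091 = 19^3 · 49. (Sign doesn't affect v_p.) So v_19(336091) = 3.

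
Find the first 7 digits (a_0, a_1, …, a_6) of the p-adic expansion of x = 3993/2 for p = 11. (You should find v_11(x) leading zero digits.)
(a_0, …, a_6) = (0, 0, 0, 7, 5, 5, 5)

v_11(3993/2) = 3, so a_0 = ... = a_2 = 0. Factor out: x = 11^3 · u with u = 3/2 a unit in ℤ_11. Expand u iteratively via a_{v+i} = u_i mod 11, u_{i+1} = (u_i − a_{v+i})/11:
  u_0 = 3/2;  a_3 = 7;  u_1 = (u_0 − 7)/11 = -1/2
  u_1 = -1/2;  a_4 = 5;  u_2 = (u_1 − 5)/11 = -1/2
  u_2 = -1/2;  a_5 = 5;  u_3 = (u_2 − 5)/11 = -1/2
  u_3 = -1/2;  a_6 = 5;  u_4 = (u_3 − 5)/11 = -1/2
Digits: (0, 0, 0, 7, 5, 5, 5).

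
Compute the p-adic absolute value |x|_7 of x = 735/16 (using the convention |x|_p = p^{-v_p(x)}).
|735/16|_7 = 1/49

Step 1 — compute v_7(x) by factoring powers of 7 out of the numerator and denominator: v_7(735/16) = 2. Step 2 — apply |x|_p = p^{-v_p(x)} = 7^{-2} = 1/49.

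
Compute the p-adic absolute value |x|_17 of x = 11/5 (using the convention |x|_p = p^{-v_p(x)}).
|11/5|_17 = 1

Step 1 — compute v_17(x) by factoring powers of 17 out of the numerator and denominator: v_17(11/5) = 0. Step 2 — apply |x|_p = p^{-v_p(x)} = 17^{0} = 1.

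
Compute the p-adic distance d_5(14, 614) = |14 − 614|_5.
d_5(14, 614) = 1/25

Step 1 — x − y = 14 − 614 = -600. Step 2 — v_5(-600) = 2 (factor: -600 = −(5^2 · 24); the sign does not affect v_p). Step 3 — |x − y|_5 = 5^{-2} = 1/25.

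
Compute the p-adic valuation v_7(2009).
v_7(2009) = 2

v_7(n) is the largest exponent k such that 7^k divides n. Factor out: 2009 = 7^2 · 41. (Sign doesn't affect v_p.) So v_7(2009) = 2.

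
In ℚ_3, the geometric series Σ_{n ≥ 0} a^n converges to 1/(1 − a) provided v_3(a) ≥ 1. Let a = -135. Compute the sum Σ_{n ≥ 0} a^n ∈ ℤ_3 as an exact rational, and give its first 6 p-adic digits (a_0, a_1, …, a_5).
Σ a^n = 1/(1 − a) = 1/136;  first 6 digits = (1, 0, 0, 1, 1, 2)

v_3(a) = 3 ≥ 1, so the series converges in ℤ_3 to 1/(1 − a) = 1/(1 − (-135)) = 1/136. Expand this rational in ℤ_3: compute digits iteratively via d_i = x_i mod 3, x_{i+1} = (x_i − d_i)/3. The first 6 digits are (1, 0, 0, 1, 1, 2).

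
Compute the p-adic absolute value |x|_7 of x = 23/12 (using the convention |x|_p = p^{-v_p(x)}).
|23/12|_7 = 1

Step 1 — compute v_7(x) by factoring powers of 7 out of the numerator and denominator: v_7(23/12) = 0. Step 2 — apply |x|_p = p^{-v_p(x)} = 7^{0} = 1.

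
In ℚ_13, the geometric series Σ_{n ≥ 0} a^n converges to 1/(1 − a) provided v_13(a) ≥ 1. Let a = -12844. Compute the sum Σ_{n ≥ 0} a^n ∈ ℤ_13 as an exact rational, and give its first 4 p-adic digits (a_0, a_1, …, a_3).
Σ a^n = 1/(1 − a) = 1/12845;  first 4 digits = (1, 0, 2, 7)

v_13(a) = 2 ≥ 1, so the series converges in ℤ_13 to 1/(1 − a) = 1/(1 − (-12844)) = 1/12845. Expand this rational in ℤ_13: compute digits iteratively via d_i = x_i mod 13, x_{i+1} = (x_i − d_i)/13. The first 4 digits are (1, 0, 2, 7).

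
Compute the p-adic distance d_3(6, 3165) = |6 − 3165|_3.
d_3(6, 3165) = 1/243

Step 1 — x − y = 6 − 3165 = -3159. Step 2 — v_3(-3159) = 5 (factor: -3159 = −(3^5 · 13); the sign does not affect v_p). Step 3 — |x − y|_3 = 3^{-5} = 1/243.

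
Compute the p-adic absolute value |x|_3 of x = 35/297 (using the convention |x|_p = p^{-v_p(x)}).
|35/297|_3 = 27

Step 1 — compute v_3(x) by factoring powers of 3 out of the numerator and denominator: v_3(35/297) = -3. Step 2 — apply |x|_p = p^{-v_p(x)} = 3^{3} = 27.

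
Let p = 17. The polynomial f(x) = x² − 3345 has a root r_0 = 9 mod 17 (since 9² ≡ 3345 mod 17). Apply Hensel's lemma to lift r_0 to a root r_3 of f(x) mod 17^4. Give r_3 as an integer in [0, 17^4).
r_3 = 19168 (mod 83521)

Hensel's recurrence: r_{i+1} = r_i − f(r_i)·(f′(r_i))^{-1} mod 17^{i+2}, with f′(x) = 2x. Iterate:
  r_0 = 9 (mod 17)
  r_1 = 94 (mod 289)
  r_2 = 4429 (mod 4913)
  r_3 = 19168 (mod 83521)
Final: r_3 = 19168, and one checks f(r_3) ≡ 0 mod 17^4.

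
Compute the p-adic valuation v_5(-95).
v_5(-95) = 1

v_5(n) is the largest exponent k such that 5^k divides n. Factor out: -95 = -5^1 · 19. (Sign doesn't affect v_p.) So v_5(-95) = 1.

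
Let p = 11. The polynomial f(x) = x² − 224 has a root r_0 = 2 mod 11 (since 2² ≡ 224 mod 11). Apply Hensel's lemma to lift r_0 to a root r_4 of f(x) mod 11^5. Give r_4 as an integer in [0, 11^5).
r_4 = 128075 (mod 161051)

Hensel's recurrence: r_{i+1} = r_i − f(r_i)·(f′(r_i))^{-1} mod 11^{i+2}, with f′(x) = 2x. Iterate:
  r_0 = 2 (mod 11)
  r_1 = 57 (mod 121)
  r_2 = 299 (mod 1331)
  r_3 = 10947 (mod 14641)
  r_4 = 128075 (mod 161051)
Final: r_4 = 128075, and one checks f(r_4) ≡ 0 mod 11^5.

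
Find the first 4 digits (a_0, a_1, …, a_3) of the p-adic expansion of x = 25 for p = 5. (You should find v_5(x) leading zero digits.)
(a_0, …, a_3) = (0, 0, 1, 0)

v_5(25) = 2, so a_0 = ... = a_1 = 0. Factor out: x = 5^2 · u with u = 1 a unit in ℤ_5. Expand u iteratively via a_{v+i} = u_i mod 5, u_{i+1} = (u_i − a_{v+i})/5:
  u_0 = 1;  a_2 = 1;  u_1 = (u_0 − 1)/5 = 0
  u_1 = 0;  a_3 = 0;  u_2 = (u_1 − 0)/5 = 0
Digits: (0, 0, 1, 0).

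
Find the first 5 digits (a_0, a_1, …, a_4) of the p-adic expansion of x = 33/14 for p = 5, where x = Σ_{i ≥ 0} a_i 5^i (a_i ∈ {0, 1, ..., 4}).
(a_0, …, a_4) = (2, 4, 1, 0, 1)

v_5(33/14) = 0 (numerator and denominator both coprime to 5), so x ∈ ℤ_5^×. Compute digits iteratively via a_i = x_i mod 5, x_{i+1} = (x_i − a_i)/5, with x_0 = x:
  x_0 = 33/14;  a_0 = 2;  x_1 = (x_0 − 2)/5 = 1/14
  x_1 = 1/14;  a_1 = 4;  x_2 = (x_1 − 4)/5 = -11/14
  x_2 = -11/14;  a_2 = 1;  x_3 = (x_2 − 1)/5 = -5/14
  x_3 = -5/14;  a_3 = 0;  x_4 = (x_3 − 0)/5 = -1/14
  x_4 = -1/14;  a_4 = 1;  x_5 = (x_4 − 1)/5 = -3/14
Digits: (2, 4, 1, 0, 1).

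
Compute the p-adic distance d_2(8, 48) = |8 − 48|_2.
d_2(8, 48) = 1/8

Step 1 — x − y = 8 − 48 = -40. Step 2 — v_2(-40) = 3 (factor: -40 = −(2^3 · 5); the sign does not affect v_p). Step 3 — |x − y|_2 = 2^{-3} = 1/8.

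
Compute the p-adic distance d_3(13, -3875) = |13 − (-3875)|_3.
d_3(13, -3875) = 1/243

Step 1 — x − y = 13 − (-3875) = 3888. Step 2 — v_3(3888) = 5 (factor: 3888 = (3^5 · 16); the sign does not affect v_p). Step 3 — |x − y|_3 = 3^{-5} = 1/243.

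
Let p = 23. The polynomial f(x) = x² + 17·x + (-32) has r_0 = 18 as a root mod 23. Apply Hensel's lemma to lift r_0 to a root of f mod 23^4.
r_3 = 221508 (mod 279841)

Hensel: r_{i+1} = r_i − f(r_i)·(f′(r_i))^{-1} mod 23^{i+2}, f′(x) = 2x + 17. Iterate:
  r_0 = 18 (mod 23)
  r_1 = 386 (mod 529)
  r_2 = 2502 (mod 12167)
  r_3 = 221508 (mod 279841)
Final: r = 221508 satisfies f(r) ≡ 0 mod 23^4.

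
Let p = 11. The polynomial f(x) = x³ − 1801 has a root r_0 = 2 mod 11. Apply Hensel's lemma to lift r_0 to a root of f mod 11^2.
r_1 = 101 (mod 121)

Hensel: r_{i+1} = r_i − f(r_i)/f′(r_i) mod 11^{i+2}, where f′(x) = 3x². Iterate:
  r_0 = 2 (mod 11)
  r_1 = 101 (mod 121)
Final: r = 101 with f(r) ≡ 0 mod 11^2.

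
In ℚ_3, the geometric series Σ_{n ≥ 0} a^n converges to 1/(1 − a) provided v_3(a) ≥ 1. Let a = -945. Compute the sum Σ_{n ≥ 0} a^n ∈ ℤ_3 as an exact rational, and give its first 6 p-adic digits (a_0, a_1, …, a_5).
Σ a^n = 1/(1 − a) = 1/946;  first 6 digits = (1, 0, 0, 1, 0, 2)

v_3(a) = 3 ≥ 1, so the series converges in ℤ_3 to 1/(1 − a) = 1/(1 − (-945)) = 1/946. Expand this rational in ℤ_3: compute digits iteratively via d_i = x_i mod 3, x_{i+1} = (x_i − d_i)/3. The first 6 digits are (1, 0, 0, 1, 0, 2).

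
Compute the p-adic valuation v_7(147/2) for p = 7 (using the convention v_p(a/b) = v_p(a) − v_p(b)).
v_7(147/2) = 2

Factor powers of 7 from the numerator and denominator of the reduced fraction: 147 = 7^2 · 3 and 2 = 7^0 · 2. Apply v_p(a/b) = v_p(a) − v_p(b): v_7(147/2) = 2 − 0 = 2.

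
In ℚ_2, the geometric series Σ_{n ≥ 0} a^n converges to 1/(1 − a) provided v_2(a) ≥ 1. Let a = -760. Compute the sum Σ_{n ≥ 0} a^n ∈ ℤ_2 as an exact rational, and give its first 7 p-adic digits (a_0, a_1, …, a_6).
Σ a^n = 1/(1 − a) = 1/761;  first 7 digits = (1, 0, 0, 1, 0, 0, 1)

v_2(a) = 3 ≥ 1, so the series converges in ℤ_2 to 1/(1 − a) = 1/(1 − (-760)) = 1/761. Expand this rational in ℤ_2: compute digits iteratively via d_i = x_i mod 2, x_{i+1} = (x_i − d_i)/2. The first 7 digits are (1, 0, 0, 1, 0, 0, 1).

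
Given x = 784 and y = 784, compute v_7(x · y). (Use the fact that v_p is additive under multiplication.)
v_7(614656) = 4

v_p(x) = 2 (factor: 784 = 7^2 · 16); v_p(y) = 2 (factor: 784 = 7^2 · 16). Additivity: v_p(xy) = v_p(x) + v_p(y) = 2 + 2 = 4. (Direct check: xy = 614656 = 7^4 · (256).)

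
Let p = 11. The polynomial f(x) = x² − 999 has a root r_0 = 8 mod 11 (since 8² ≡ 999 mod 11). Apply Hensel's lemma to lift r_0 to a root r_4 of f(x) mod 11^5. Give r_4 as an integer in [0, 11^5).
r_4 = 62268 (mod 161051)

Hensel's recurrence: r_{i+1} = r_i − f(r_i)·(f′(r_i))^{-1} mod 11^{i+2}, with f′(x) = 2x. Iterate:
  r_0 = 8 (mod 11)
  r_1 = 74 (mod 121)
  r_2 = 1042 (mod 1331)
  r_3 = 3704 (mod 14641)
  r_4 = 62268 (mod 161051)
Final: r_4 = 62268, and one checks f(r_4) ≡ 0 mod 11^5.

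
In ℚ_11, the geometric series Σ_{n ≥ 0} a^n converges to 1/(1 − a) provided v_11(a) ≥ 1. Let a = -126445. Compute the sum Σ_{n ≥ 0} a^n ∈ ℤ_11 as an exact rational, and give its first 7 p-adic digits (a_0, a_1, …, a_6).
Σ a^n = 1/(1 − a) = 1/126446;  first 7 digits = (1, 0, 0, 4, 2, 10, 4)

v_11(a) = 3 ≥ 1, so the series converges in ℤ_11 to 1/(1 − a) = 1/(1 − (-126445)) = 1/126446. Expand this rational in ℤ_11: compute digits iteratively via d_i = x_i mod 11, x_{i+1} = (x_i − d_i)/11. The first 7 digits are (1, 0, 0, 4, 2, 10, 4).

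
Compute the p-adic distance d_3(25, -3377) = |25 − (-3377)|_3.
d_3(25, -3377) = 1/243

Step 1 — x − y = 25 − (-3377) = 3402. Step 2 — v_3(3402) = 5 (factor: 3402 = (3^5 · 14); the sign does not affect v_p). Step 3 — |x − y|_3 = 3^{-5} = 1/243.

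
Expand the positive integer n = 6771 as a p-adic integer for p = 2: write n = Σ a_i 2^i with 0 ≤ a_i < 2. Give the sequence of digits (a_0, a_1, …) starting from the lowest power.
(a_0, a_1, …) = (1, 1, 0, 0, 1, 1, 1, 0, 0, 1, 0, 1, 1)

Repeated division by 2 gives the digits low-to-high: 6771 = 1 + 1·2^1 + 1·2^4 + 1·2^5 + 1·2^6 + 1·2^9 + 1·2^11 + 1·2^12. Digit sequence: (1, 1, 0, 0, 1, 1, 1, 0, 0, 1, 0, 1, 1).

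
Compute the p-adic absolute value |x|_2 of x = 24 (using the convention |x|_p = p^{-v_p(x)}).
|24|_2 = 1/8

Step 1 — compute v_2(x) by factoring powers of 2 out of the numerator and denominator: v_2(24) = 3. Step 2 — apply |x|_p = p^{-v_p(x)} = 2^{-3} = 1/8.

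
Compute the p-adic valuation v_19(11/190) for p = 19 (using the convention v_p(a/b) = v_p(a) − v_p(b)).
v_19(11/190) = -1

Factor powers of 19 from the numerator and denominator of the reduced fraction: 11 = 19^0 · 11 and 190 = 19^1 · 10. Apply v_p(a/b) = v_p(a) − v_p(b): v_19(11/190) = 0 − 1 = -1.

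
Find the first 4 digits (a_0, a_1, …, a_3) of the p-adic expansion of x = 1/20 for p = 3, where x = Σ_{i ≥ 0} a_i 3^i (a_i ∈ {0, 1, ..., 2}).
(a_0, …, a_3) = (2, 1, 2, 2)

v_3(1/20) = 0 (numerator and denominator both coprime to 3), so x ∈ ℤ_3^×. Compute digits iteratively via a_i = x_i mod 3, x_{i+1} = (x_i − a_i)/3, with x_0 = x:
  x_0 = 1/20;  a_0 = 2;  x_1 = (x_0 − 2)/3 = -13/20
  x_1 = -13/20;  a_1 = 1;  x_2 = (x_1 − 1)/3 = -11/20
  x_2 = -11/20;  a_2 = 2;  x_3 = (x_2 − 2)/3 = -17/20
  x_3 = -17/20;  a_3 = 2;  x_4 = (x_3 − 2)/3 = -19/20
Digits: (2, 1, 2, 2).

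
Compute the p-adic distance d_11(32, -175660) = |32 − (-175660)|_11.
d_11(32, -175660) = 1/14641

Step 1 — x − y = 32 − (-175660) = 175692. Step 2 — v_11(175692) = 4 (factor: 175692 = (11^4 · 12); the sign does not affect v_p). Step 3 — |x − y|_11 = 11^{-4} = 1/14641.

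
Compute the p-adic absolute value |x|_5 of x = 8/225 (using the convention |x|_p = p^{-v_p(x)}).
|8/225|_5 = 25

Step 1 — compute v_5(x) by factoring powers of 5 out of the numerator and denominator: v_5(8/225) = -2. Step 2 — apply |x|_p = p^{-v_p(x)} = 5^{2} = 25.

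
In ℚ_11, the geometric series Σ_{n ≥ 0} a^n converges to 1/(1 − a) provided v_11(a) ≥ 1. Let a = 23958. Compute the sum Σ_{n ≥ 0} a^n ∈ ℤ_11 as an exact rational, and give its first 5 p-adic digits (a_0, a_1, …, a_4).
Σ a^n = 1/(1 − a) = -1/23957;  first 5 digits = (1, 0, 0, 7, 1)

v_11(a) = 3 ≥ 1, so the series converges in ℤ_11 to 1/(1 − a) = 1/(1 − 23958) = -1/23957. Expand this rational in ℤ_11: compute digits iteratively via d_i = x_i mod 11, x_{i+1} = (x_i − d_i)/11. The first 5 digits are (1, 0, 0, 7, 1).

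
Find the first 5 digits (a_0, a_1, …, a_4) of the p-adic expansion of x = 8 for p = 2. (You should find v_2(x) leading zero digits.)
(a_0, …, a_4) = (0, 0, 0, 1, 0)

v_2(8) = 3, so a_0 = ... = a_2 = 0. Factor out: x = 2^3 · u with u = 1 a unit in ℤ_2. Expand u iteratively via a_{v+i} = u_i mod 2, u_{i+1} = (u_i − a_{v+i})/2:
  u_0 = 1;  a_3 = 1;  u_1 = (u_0 − 1)/2 = 0
  u_1 = 0;  a_4 = 0;  u_2 = (u_1 − 0)/2 = 0
Digits: (0, 0, 0, 1, 0).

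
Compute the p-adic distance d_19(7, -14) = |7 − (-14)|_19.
d_19(7, -14) = 1

Step 1 — x − y = 7 − (-14) = 21. Step 2 — v_19(21) = 0 (factor: 21 = (19^0 · 21); the sign does not affect v_p). Step 3 — |x − y|_19 = 19^{0} = 1.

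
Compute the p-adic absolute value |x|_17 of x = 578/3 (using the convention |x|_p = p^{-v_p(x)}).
|578/3|_17 = 1/289

Step 1 — compute v_17(x) by factoring powers of 17 out of the numerator and denominator: v_17(578/3) = 2. Step 2 — apply |x|_p = p^{-v_p(x)} = 17^{-2} = 1/289.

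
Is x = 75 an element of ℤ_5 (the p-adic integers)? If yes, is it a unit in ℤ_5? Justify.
x ∈ ℤ_5 but not a unit; v_5(x) = 2 > 0

ℤ_5 = {x ∈ ℚ_5 : v_5(x) ≥ 0} and ℤ_5^× = {x ∈ ℤ_5 : v_5(x) = 0}. Here v_5(75) = v_5(num) − v_5(den) = 2; compare against these criteria.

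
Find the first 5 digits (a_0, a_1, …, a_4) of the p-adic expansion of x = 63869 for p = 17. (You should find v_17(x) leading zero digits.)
(a_0, …, a_4) = (0, 0, 0, 13, 0)

v_17(63869) = 3, so a_0 = ... = a_2 = 0. Factor out: x = 17^3 · u with u = 13 a unit in ℤ_17. Expand u iteratively via a_{v+i} = u_i mod 17, u_{i+1} = (u_i − a_{v+i})/17:
  u_0 = 13;  a_3 = 13;  u_1 = (u_0 − 13)/17 = 0
  u_1 = 0;  a_4 = 0;  u_2 = (u_1 − 0)/17 = 0
Digits: (0, 0, 0, 13, 0).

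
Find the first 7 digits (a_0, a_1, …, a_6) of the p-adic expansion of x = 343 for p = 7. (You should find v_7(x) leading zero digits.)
(a_0, …, a_6) = (0, 0, 0, 1, 0, 0, 0)

v_7(343) = 3, so a_0 = ... = a_2 = 0. Factor out: x = 7^3 · u with u = 1 a unit in ℤ_7. Expand u iteratively via a_{v+i} = u_i mod 7, u_{i+1} = (u_i − a_{v+i})/7:
  u_0 = 1;  a_3 = 1;  u_1 = (u_0 − 1)/7 = 0
  u_1 = 0;  a_4 = 0;  u_2 = (u_1 − 0)/7 = 0
  u_2 = 0;  a_5 = 0;  u_3 = (u_2 − 0)/7 = 0
  u_3 = 0;  a_6 = 0;  u_4 = (u_3 − 0)/7 = 0
Digits: (0, 0, 0, 1, 0, 0, 0).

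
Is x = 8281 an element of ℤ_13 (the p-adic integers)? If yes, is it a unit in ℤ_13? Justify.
x ∈ ℤ_13 but not a unit; v_13(x) = 2 > 0

ℤ_13 = {x ∈ ℚ_13 : v_13(x) ≥ 0} and ℤ_13^× = {x ∈ ℤ_13 : v_13(x) = 0}. Here v_13(8281) = v_13(num) − v_13(den) = 2; compare against these criteria.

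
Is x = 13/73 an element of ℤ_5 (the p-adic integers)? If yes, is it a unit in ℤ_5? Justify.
x ∈ ℤ_5^× (unit); v_5(x) = 0

ℤ_5 = {x ∈ ℚ_5 : v_5(x) ≥ 0} and ℤ_5^× = {x ∈ ℤ_5 : v_5(x) = 0}. Here v_5(13/73) = v_5(num) − v_5(den) = 0; compare against these criteria.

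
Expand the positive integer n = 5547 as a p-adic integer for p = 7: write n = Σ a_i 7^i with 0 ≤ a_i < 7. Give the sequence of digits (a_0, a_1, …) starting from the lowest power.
(a_0, a_1, …) = (3, 1, 1, 2, 2)

Repeated division by 7 gives the digits low-to-high: 5547 = 3 + 1·7^1 + 1·7^2 + 2·7^3 + 2·7^4. Digit sequence: (3, 1, 1, 2, 2).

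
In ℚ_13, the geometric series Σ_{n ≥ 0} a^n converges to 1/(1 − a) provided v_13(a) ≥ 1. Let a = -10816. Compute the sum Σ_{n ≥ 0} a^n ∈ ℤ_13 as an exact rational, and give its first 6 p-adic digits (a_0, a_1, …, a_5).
Σ a^n = 1/(1 − a) = 1/10817;  first 6 digits = (1, 0, 1, 8, 0, 3)

v_13(a) = 2 ≥ 1, so the series converges in ℤ_13 to 1/(1 − a) = 1/(1 − (-10816)) = 1/10817. Expand this rational in ℤ_13: compute digits iteratively via d_i = x_i mod 13, x_{i+1} = (x_i − d_i)/13. The first 6 digits are (1, 0, 1, 8, 0, 3).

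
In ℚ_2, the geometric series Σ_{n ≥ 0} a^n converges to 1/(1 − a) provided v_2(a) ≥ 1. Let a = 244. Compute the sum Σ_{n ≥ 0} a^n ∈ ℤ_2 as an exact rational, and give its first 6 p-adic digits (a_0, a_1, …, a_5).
Σ a^n = 1/(1 − a) = -1/243;  first 6 digits = (1, 0, 1, 0, 0, 0)

v_2(a) = 2 ≥ 1, so the series converges in ℤ_2 to 1/(1 − a) = 1/(1 − 244) = -1/243. Expand this rational in ℤ_2: compute digits iteratively via d_i = x_i mod 2, x_{i+1} = (x_i − d_i)/2. The first 6 digits are (1, 0, 1, 0, 0, 0).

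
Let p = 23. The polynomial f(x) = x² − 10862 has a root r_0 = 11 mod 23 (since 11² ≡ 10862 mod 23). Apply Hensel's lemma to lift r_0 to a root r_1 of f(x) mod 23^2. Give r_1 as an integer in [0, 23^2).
r_1 = 379 (mod 529)

Hensel's recurrence: r_{i+1} = r_i − f(r_i)·(f′(r_i))^{-1} mod 23^{i+2}, with f′(x) = 2x. Iterate:
  r_0 = 11 (mod 23)
  r_1 = 379 (mod 529)
Final: r_1 = 379, and one checks f(r_1) ≡ 0 mod 23^2.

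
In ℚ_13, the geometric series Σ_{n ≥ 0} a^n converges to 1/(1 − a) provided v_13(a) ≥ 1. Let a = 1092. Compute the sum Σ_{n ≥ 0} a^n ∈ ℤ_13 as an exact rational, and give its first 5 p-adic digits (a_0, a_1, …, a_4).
Σ a^n = 1/(1 − a) = -1/1091;  first 5 digits = (1, 6, 3, 5, 0)

v_13(a) = 1 ≥ 1, so the series converges in ℤ_13 to 1/(1 − a) = 1/(1 − 1092) = -1/1091. Expand this rational in ℤ_13: compute digits iteratively via d_i = x_i mod 13, x_{i+1} = (x_i − d_i)/13. The first 5 digits are (1, 6, 3, 5, 0).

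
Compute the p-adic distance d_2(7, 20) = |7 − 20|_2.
d_2(7, 20) = 1

Step 1 — x − y = 7 − 20 = -13. Step 2 — v_2(-13) = 0 (factor: -13 = −(2^0 · 13); the sign does not affect v_p). Step 3 — |x − y|_2 = 2^{0} = 1.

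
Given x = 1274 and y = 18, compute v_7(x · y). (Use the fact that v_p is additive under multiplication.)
v_7(22932) = 2

v_p(x) = 2 (factor: 1274 = 7^2 · 26); v_p(y) = 0 (factor: 18 = 7^0 · 18). Additivity: v_p(xy) = v_p(x) + v_p(y) = 2 + 0 = 2. (Direct check: xy = 22932 = 7^2 · (468).)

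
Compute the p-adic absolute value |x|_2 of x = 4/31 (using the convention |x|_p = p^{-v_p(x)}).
|4/31|_2 = 1/4

Step 1 — compute v_2(x) by factoring powers of 2 out of the numerator and denominator: v_2(4/31) = 2. Step 2 — apply |x|_p = p^{-v_p(x)} = 2^{-2} = 1/4.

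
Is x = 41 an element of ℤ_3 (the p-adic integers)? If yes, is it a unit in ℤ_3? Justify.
x ∈ ℤ_3^× (unit); v_3(x) = 0

ℤ_3 = {x ∈ ℚ_3 : v_3(x) ≥ 0} and ℤ_3^× = {x ∈ ℤ_3 : v_3(x) = 0}. Here v_3(41) = v_3(num) − v_3(den) = 0; compare against these criteria.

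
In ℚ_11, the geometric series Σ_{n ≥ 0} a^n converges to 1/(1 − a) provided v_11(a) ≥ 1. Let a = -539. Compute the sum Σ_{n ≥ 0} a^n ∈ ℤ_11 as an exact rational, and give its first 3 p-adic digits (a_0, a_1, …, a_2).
Σ a^n = 1/(1 − a) = 1/540;  first 3 digits = (1, 6, 9)

v_11(a) = 1 ≥ 1, so the series converges in ℤ_11 to 1/(1 − a) = 1/(1 − (-539)) = 1/540. Expand this rational in ℤ_11: compute digits iteratively via d_i = x_i mod 11, x_{i+1} = (x_i − d_i)/11. The first 3 digits are (1, 6, 9).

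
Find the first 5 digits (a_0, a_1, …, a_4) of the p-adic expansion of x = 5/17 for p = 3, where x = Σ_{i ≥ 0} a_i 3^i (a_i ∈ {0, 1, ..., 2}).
(a_0, …, a_4) = (1, 1, 1, 2, 2)

v_3(5/17) = 0 (numerator and denominator both coprime to 3), so x ∈ ℤ_3^×. Compute digits iteratively via a_i = x_i mod 3, x_{i+1} = (x_i − a_i)/3, with x_0 = x:
  x_0 = 5/17;  a_0 = 1;  x_1 = (x_0 − 1)/3 = -4/17
  x_1 = -4/17;  a_1 = 1;  x_2 = (x_1 − 1)/3 = -7/17
  x_2 = -7/17;  a_2 = 1;  x_3 = (x_2 − 1)/3 = -8/17
  x_3 = -8/17;  a_3 = 2;  x_4 = (x_3 − 2)/3 = -14/17
  x_4 = -14/17;  a_4 = 2;  x_5 = (x_4 − 2)/3 = -16/17
Digits: (1, 1, 1, 2, 2).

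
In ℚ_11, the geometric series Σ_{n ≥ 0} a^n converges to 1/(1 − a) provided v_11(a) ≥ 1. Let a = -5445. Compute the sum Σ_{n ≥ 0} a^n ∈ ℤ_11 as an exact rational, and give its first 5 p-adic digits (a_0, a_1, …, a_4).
Σ a^n = 1/(1 − a) = 1/5446;  first 5 digits = (1, 0, 10, 6, 0)

v_11(a) = 2 ≥ 1, so the series converges in ℤ_11 to 1/(1 − a) = 1/(1 − (-5445)) = 1/5446. Expand this rational in ℤ_11: compute digits iteratively via d_i = x_i mod 11, x_{i+1} = (x_i − d_i)/11. The first 5 digits are (1, 0, 10, 6, 0).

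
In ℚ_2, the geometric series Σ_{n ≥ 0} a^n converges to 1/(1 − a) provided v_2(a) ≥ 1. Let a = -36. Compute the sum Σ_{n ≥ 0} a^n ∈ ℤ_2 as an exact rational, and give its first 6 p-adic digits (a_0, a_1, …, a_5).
Σ a^n = 1/(1 − a) = 1/37;  first 6 digits = (1, 0, 1, 1, 0, 1)

v_2(a) = 2 ≥ 1, so the series converges in ℤ_2 to 1/(1 − a) = 1/(1 − (-36)) = 1/37. Expand this rational in ℤ_2: compute digits iteratively via d_i = x_i mod 2, x_{i+1} = (x_i − d_i)/2. The first 6 digits are (1, 0, 1, 1, 0, 1).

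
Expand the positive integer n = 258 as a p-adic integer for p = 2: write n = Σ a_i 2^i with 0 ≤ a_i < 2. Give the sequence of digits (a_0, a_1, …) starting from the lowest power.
(a_0, a_1, …) = (0, 1, 0, 0, 0, 0, 0, 0, 1)

Repeated division by 2 gives the digits low-to-high: 258 = 1·2^1 + 1·2^8. Digit sequence: (0, 1, 0, 0, 0, 0, 0, 0, 1).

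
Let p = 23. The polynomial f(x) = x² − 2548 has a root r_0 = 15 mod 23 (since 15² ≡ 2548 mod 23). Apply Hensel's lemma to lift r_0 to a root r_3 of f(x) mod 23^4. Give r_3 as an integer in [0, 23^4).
r_3 = 76674 (mod 279841)

Hensel's recurrence: r_{i+1} = r_i − f(r_i)·(f′(r_i))^{-1} mod 23^{i+2}, with f′(x) = 2x. Iterate:
  r_0 = 15 (mod 23)
  r_1 = 498 (mod 529)
  r_2 = 3672 (mod 12167)
  r_3 = 76674 (mod 279841)
Final: r_3 = 76674, and one checks f(r_3) ≡ 0 mod 23^4.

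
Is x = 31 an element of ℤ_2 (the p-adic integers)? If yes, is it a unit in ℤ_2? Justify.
x ∈ ℤ_2^× (unit); v_2(x) = 0

ℤ_2 = {x ∈ ℚ_2 : v_2(x) ≥ 0} and ℤ_2^× = {x ∈ ℤ_2 : v_2(x) = 0}. Here v_2(31) = v_2(num) − v_2(den) = 0; compare against these criteria.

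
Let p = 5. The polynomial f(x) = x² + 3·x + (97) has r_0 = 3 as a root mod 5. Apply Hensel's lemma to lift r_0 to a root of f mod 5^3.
r_2 = 118 (mod 125)

Hensel: r_{i+1} = r_i − f(r_i)·(f′(r_i))^{-1} mod 5^{i+2}, f′(x) = 2x + 3. Iterate:
  r_0 = 3 (mod 5)
  r_1 = 18 (mod 25)
  r_2 = 118 (mod 125)
Final: r = 118 satisfies f(r) ≡ 0 mod 5^3.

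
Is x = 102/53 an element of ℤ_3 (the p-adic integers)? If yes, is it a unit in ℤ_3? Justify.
x ∈ ℤ_3 but not a unit; v_3(x) = 1 > 0

ℤ_3 = {x ∈ ℚ_3 : v_3(x) ≥ 0} and ℤ_3^× = {x ∈ ℤ_3 : v_3(x) = 0}. Here v_3(102/53) = v_3(num) − v_3(den) = 1; compare against these criteria.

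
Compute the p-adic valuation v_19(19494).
v_19(19494) = 2

v_19(n) is the largest exponent k such that 19^k divides n. Factor out: 19494 = 19^2 · 54. (Sign doesn't affect v_p.) So v_19(19494) = 2.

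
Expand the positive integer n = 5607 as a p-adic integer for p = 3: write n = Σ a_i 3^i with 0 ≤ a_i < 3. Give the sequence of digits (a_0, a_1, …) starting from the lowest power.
(a_0, a_1, …) = (0, 0, 2, 0, 0, 2, 1, 2)

Repeated division by 3 gives the digits low-to-high: 5607 = 2·3^2 + 2·3^5 + 1·3^6 + 2·3^7. Digit sequence: (0, 0, 2, 0, 0, 2, 1, 2).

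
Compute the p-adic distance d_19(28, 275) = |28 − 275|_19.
d_19(28, 275) = 1/19

Step 1 — x − y = 28 − 275 = -247. Step 2 — v_19(-247) = 1 (factor: -247 = −(19^1 · 13); the sign does not affect v_p). Step 3 — |x − y|_19 = 19^{-1} = 1/19.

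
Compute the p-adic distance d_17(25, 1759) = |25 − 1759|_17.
d_17(25, 1759) = 1/289

Step 1 — x − y = 25 − 1759 = -1734. Step 2 — v_17(-1734) = 2 (factor: -1734 = −(17^2 · 6); the sign does not affect v_p). Step 3 — |x − y|_17 = 17^{-2} = 1/289.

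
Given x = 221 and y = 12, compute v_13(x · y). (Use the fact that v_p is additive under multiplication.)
v_13(2652) = 1

v_p(x) = 1 (factor: 221 = 13^1 · 17); v_p(y) = 0 (factor: 12 = 13^0 · 12). Additivity: v_p(xy) = v_p(x) + v_p(y) = 1 + 0 = 1. (Direct check: xy = 2652 = 13^1 · (204).)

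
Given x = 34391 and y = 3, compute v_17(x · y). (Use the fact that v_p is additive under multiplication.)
v_17(103173) = 3

v_p(x) = 3 (factor: 34391 = 17^3 · 7); v_p(y) = 0 (factor: 3 = 17^0 · 3). Additivity: v_p(xy) = v_p(x) + v_p(y) = 3 + 0 = 3. (Direct check: xy = 103173 = 17^3 · (21).)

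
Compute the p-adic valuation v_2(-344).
v_2(-344) = 3

v_2(n) is the largest exponent k such that 2^k divides n. Factor out: -344 = -2^3 · 43. (Sign doesn't affect v_p.) So v_2(-344) = 3.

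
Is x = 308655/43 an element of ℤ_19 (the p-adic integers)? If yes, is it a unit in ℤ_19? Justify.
x ∈ ℤ_19 but not a unit; v_19(x) = 3 > 0

ℤ_19 = {x ∈ ℚ_19 : v_19(x) ≥ 0} and ℤ_19^× = {x ∈ ℤ_19 : v_19(x) = 0}. Here v_19(308655/43) = v_19(num) − v_19(den) = 3; compare against these criteria.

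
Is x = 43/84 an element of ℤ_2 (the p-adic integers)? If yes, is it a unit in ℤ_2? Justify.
x ∉ ℤ_2 (v_2(x) = -2 < 0)

ℤ_2 = {x ∈ ℚ_2 : v_2(x) ≥ 0} and ℤ_2^× = {x ∈ ℤ_2 : v_2(x) = 0}. Here v_2(43/84) = v_2(num) − v_2(den) = -2; compare against these criteria.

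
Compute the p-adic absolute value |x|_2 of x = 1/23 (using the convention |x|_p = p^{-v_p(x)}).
|1/23|_2 = 1

Step 1 — compute v_2(x) by factoring powers of 2 out of the numerator and denominator: v_2(1/23) = 0. Step 2 — apply |x|_p = p^{-v_p(x)} = 2^{0} = 1.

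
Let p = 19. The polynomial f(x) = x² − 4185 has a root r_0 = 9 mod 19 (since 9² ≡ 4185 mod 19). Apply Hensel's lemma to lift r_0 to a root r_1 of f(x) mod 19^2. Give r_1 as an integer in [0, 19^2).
r_1 = 237 (mod 361)

Hensel's recurrence: r_{i+1} = r_i − f(r_i)·(f′(r_i))^{-1} mod 19^{i+2}, with f′(x) = 2x. Iterate:
  r_0 = 9 (mod 19)
  r_1 = 237 (mod 361)
Final: r_1 = 237, and one checks f(r_1) ≡ 0 mod 19^2.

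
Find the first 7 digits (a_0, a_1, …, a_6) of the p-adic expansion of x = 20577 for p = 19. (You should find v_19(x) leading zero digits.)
(a_0, …, a_6) = (0, 0, 0, 3, 0, 0, 0)

v_19(20577) = 3, so a_0 = ... = a_2 = 0. Factor out: x = 19^3 · u with u = 3 a unit in ℤ_19. Expand u iteratively via a_{v+i} = u_i mod 19, u_{i+1} = (u_i − a_{v+i})/19:
  u_0 = 3;  a_3 = 3;  u_1 = (u_0 − 3)/19 = 0
  u_1 = 0;  a_4 = 0;  u_2 = (u_1 − 0)/19 = 0
  u_2 = 0;  a_5 = 0;  u_3 = (u_2 − 0)/19 = 0
  u_3 = 0;  a_6 = 0;  u_4 = (u_3 − 0)/19 = 0
Digits: (0, 0, 0, 3, 0, 0, 0).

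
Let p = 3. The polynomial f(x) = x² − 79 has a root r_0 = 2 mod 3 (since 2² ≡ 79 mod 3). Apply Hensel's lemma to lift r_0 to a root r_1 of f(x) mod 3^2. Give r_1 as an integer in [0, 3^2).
r_1 = 5 (mod 9)

Hensel's recurrence: r_{i+1} = r_i − f(r_i)·(f′(r_i))^{-1} mod 3^{i+2}, with f′(x) = 2x. Iterate:
  r_0 = 2 (mod 3)
  r_1 = 5 (mod 9)
Final: r_1 = 5, and one checks f(r_1) ≡ 0 mod 3^2.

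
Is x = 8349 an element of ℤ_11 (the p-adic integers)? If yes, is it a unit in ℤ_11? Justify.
x ∈ ℤ_11 but not a unit; v_11(x) = 2 > 0

ℤ_11 = {x ∈ ℚ_11 : v_11(x) ≥ 0} and ℤ_11^× = {x ∈ ℤ_11 : v_11(x) = 0}. Here v_11(8349) = v_11(num) − v_11(den) = 2; compare against these criteria.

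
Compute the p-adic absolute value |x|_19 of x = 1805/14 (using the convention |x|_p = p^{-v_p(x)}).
|1805/14|_19 = 1/361

Step 1 — compute v_19(x) by factoring powers of 19 out of the numerator and denominator: v_19(1805/14) = 2. Step 2 — apply |x|_p = p^{-v_p(x)} = 19^{-2} = 1/361.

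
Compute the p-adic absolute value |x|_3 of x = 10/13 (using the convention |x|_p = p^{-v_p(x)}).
|10/13|_3 = 1

Step 1 — compute v_3(x) by factoring powers of 3 out of the numerator and denominator: v_3(10/13) = 0. Step 2 — apply |x|_p = p^{-v_p(x)} = 3^{0} = 1.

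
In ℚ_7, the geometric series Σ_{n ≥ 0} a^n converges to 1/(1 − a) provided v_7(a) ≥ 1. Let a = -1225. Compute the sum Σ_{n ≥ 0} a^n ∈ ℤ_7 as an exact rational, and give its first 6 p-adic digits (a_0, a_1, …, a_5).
Σ a^n = 1/(1 − a) = 1/1226;  first 6 digits = (1, 0, 3, 3, 1, 5)

v_7(a) = 2 ≥ 1, so the series converges in ℤ_7 to 1/(1 − a) = 1/(1 − (-1225)) = 1/1226. Expand this rational in ℤ_7: compute digits iteratively via d_i = x_i mod 7, x_{i+1} = (x_i − d_i)/7. The first 6 digits are (1, 0, 3, 3, 1, 5).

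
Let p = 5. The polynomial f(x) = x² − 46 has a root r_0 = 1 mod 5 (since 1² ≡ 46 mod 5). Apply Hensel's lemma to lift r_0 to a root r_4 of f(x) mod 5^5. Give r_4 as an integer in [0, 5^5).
r_4 = 2536 (mod 3125)

Hensel's recurrence: r_{i+1} = r_i − f(r_i)·(f′(r_i))^{-1} mod 5^{i+2}, with f′(x) = 2x. Iterate:
  r_0 = 1 (mod 5)
  r_1 = 11 (mod 25)
  r_2 = 36 (mod 125)
  r_3 = 36 (mod 625)
  r_4 = 2536 (mod 3125)
Final: r_4 = 2536, and one checks f(r_4) ≡ 0 mod 5^5.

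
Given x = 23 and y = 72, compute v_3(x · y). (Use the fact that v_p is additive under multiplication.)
v_3(1656) = 2

v_p(x) = 0 (factor: 23 = 3^0 · 23); v_p(y) = 2 (factor: 72 = 3^2 · 8). Additivity: v_p(xy) = v_p(x) + v_p(y) = 0 + 2 = 2. (Direct check: xy = 1656 = 3^2 · (184).)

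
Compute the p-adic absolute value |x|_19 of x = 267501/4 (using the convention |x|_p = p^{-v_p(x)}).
|267501/4|_19 = 1/6859

Step 1 — compute v_19(x) by factoring powers of 19 out of the numerator and denominator: v_19(267501/4) = 3. Step 2 — apply |x|_p = p^{-v_p(x)} = 19^{-3} = 1/6859.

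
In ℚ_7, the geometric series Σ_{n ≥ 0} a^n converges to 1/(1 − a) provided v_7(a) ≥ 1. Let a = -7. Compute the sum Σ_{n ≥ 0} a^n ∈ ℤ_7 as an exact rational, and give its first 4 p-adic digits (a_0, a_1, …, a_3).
Σ a^n = 1/(1 − a) = 1/8;  first 4 digits = (1, 6, 0, 6)

v_7(a) = 1 ≥ 1, so the series converges in ℤ_7 to 1/(1 − a) = 1/(1 − (-7)) = 1/8. Expand this rational in ℤ_7: compute digits iteratively via d_i = x_i mod 7, x_{i+1} = (x_i − d_i)/7. The first 4 digits are (1, 6, 0, 6).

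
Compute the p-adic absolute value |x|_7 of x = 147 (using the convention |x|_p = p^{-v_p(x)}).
|147|_7 = 1/49

Step 1 — compute v_7(x) by factoring powers of 7 out of the numerator and denominator: v_7(147) = 2. Step 2 — apply |x|_p = p^{-v_p(x)} = 7^{-2} = 1/49.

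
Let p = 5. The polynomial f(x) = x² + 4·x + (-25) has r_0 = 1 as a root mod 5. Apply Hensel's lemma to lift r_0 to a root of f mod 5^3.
r_2 = 21 (mod 125)

Hensel: r_{i+1} = r_i − f(r_i)·(f′(r_i))^{-1} mod 5^{i+2}, f′(x) = 2x + 4. Iterate:
  r_0 = 1 (mod 5)
  r_1 = 21 (mod 25)
  r_2 = 21 (mod 125)
Final: r = 21 satisfies f(r) ≡ 0 mod 5^3.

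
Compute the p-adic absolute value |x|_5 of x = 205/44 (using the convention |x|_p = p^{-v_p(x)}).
|205/44|_5 = 1/5

Step 1 — compute v_5(x) by factoring powers of 5 out of the numerator and denominator: v_5(205/44) = 1. Step 2 — apply |x|_p = p^{-v_p(x)} = 5^{-1} = 1/5.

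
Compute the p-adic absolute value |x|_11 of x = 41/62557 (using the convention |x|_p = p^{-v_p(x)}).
|41/62557|_11 = 1331

Step 1 — compute v_11(x) by factoring powers of 11 out of the numerator and denominator: v_11(41/62557) = -3. Step 2 — apply |x|_p = p^{-v_p(x)} = 11^{3} = 1331.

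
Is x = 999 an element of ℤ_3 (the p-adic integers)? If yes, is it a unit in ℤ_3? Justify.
x ∈ ℤ_3 but not a unit; v_3(x) = 3 > 0

ℤ_3 = {x ∈ ℚ_3 : v_3(x) ≥ 0} and ℤ_3^× = {x ∈ ℤ_3 : v_3(x) = 0}. Here v_3(999) = v_3(num) − v_3(den) = 3; compare against these criteria.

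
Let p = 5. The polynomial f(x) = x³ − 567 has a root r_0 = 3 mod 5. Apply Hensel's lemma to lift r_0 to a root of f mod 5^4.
r_3 = 98 (mod 625)

Hensel: r_{i+1} = r_i − f(r_i)/f′(r_i) mod 5^{i+2}, where f′(x) = 3x². Iterate:
  r_0 = 3 (mod 5)
  r_1 = 23 (mod 25)
  r_2 = 98 (mod 125)
  r_3 = 98 (mod 625)
Final: r = 98 with f(r) ≡ 0 mod 5^4.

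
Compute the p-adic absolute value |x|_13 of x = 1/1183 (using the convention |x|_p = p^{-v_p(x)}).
|1/1183|_13 = 169

Step 1 — compute v_13(x) by factoring powers of 13 out of the numerator and denominator: v_13(1/1183) = -2. Step 2 — apply |x|_p = p^{-v_p(x)} = 13^{2} = 169.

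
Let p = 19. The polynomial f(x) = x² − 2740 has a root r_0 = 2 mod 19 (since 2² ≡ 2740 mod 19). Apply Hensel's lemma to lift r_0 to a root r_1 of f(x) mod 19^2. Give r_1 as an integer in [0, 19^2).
r_1 = 325 (mod 361)

Hensel's recurrence: r_{i+1} = r_i − f(r_i)·(f′(r_i))^{-1} mod 19^{i+2}, with f′(x) = 2x. Iterate:
  r_0 = 2 (mod 19)
  r_1 = 325 (mod 361)
Final: r_1 = 325, and one checks f(r_1) ≡ 0 mod 19^2.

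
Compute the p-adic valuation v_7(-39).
v_7(-39) = 0

v_7(n) is the largest exponent k such that 7^k divides n. Factor out: -39 = -7^0 · 39. (Sign doesn't affect v_p.) So v_7(-39) = 0.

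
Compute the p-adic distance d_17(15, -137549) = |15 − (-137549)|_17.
d_17(15, -137549) = 1/4913

Step 1 — x − y = 15 − (-137549) = 137564. Step 2 — v_17(137564) = 3 (factor: 137564 = (17^3 · 28); the sign does not affect v_p). Step 3 — |x − y|_17 = 17^{-3} = 1/4913.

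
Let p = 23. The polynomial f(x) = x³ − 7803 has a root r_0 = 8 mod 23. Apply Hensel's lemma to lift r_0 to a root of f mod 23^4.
r_3 = 70020 (mod 279841)

Hensel: r_{i+1} = r_i − f(r_i)/f′(r_i) mod 23^{i+2}, where f′(x) = 3x². Iterate:
  r_0 = 8 (mod 23)
  r_1 = 192 (mod 529)
  r_2 = 9185 (mod 12167)
  r_3 = 70020 (mod 279841)
Final: r = 70020 with f(r) ≡ 0 mod 23^4.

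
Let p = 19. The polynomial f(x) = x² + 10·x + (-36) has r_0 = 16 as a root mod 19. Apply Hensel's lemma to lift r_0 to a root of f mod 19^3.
r_2 = 282 (mod 6859)

Hensel: r_{i+1} = r_i − f(r_i)·(f′(r_i))^{-1} mod 19^{i+2}, f′(x) = 2x + 10. Iterate:
  r_0 = 16 (mod 19)
  r_1 = 282 (mod 361)
  r_2 = 282 (mod 6859)
Final: r = 282 satisfies f(r) ≡ 0 mod 19^3.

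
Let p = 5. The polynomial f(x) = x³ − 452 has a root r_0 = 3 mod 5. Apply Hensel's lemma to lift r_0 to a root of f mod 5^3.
r_2 = 28 (mod 125)

Hensel: r_{i+1} = r_i − f(r_i)/f′(r_i) mod 5^{i+2}, where f′(x) = 3x². Iterate:
  r_0 = 3 (mod 5)
  r_1 = 3 (mod 25)
  r_2 = 28 (mod 125)
Final: r = 28 with f(r) ≡ 0 mod 5^3.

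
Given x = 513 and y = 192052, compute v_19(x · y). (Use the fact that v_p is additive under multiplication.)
v_19(98522676) = 4

v_p(x) = 1 (factor: 513 = 19^1 · 27); v_p(y) = 3 (factor: 192052 = 19^3 · 28). Additivity: v_p(xy) = v_p(x) + v_p(y) = 1 + 3 = 4. (Direct check: xy = 98522676 = 19^4 · (756).)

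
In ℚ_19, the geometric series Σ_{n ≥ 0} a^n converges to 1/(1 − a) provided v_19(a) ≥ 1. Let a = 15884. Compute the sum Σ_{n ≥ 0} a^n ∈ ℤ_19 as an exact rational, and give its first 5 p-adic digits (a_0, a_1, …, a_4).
Σ a^n = 1/(1 − a) = -1/15883;  first 5 digits = (1, 0, 6, 2, 17)

v_19(a) = 2 ≥ 1, so the series converges in ℤ_19 to 1/(1 − a) = 1/(1 − 15884) = -1/15883. Expand this rational in ℤ_19: compute digits iteratively via d_i = x_i mod 19, x_{i+1} = (x_i − d_i)/19. The first 5 digits are (1, 0, 6, 2, 17).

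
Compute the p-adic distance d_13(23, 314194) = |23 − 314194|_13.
d_13(23, 314194) = 1/28561

Step 1 — x − y = 23 − 314194 = -314171. Step 2 — v_13(-314171) = 4 (factor: -314171 = −(13^4 · 11); the sign does not affect v_p). Step 3 — |x − y|_13 = 13^{-4} = 1/28561.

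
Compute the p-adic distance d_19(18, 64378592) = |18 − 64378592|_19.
d_19(18, 64378592) = 1/2476099

Step 1 — x − y = 18 − 64378592 = -64378574. Step 2 — v_19(-64378574) = 5 (factor: -64378574 = −(19^5 · 26); the sign does not affect v_p). Step 3 — |x − y|_19 = 19^{-5} = 1/2476099.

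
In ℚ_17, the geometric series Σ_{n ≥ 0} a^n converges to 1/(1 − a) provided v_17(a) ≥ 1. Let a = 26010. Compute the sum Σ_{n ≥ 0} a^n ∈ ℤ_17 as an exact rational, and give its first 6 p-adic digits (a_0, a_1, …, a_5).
Σ a^n = 1/(1 − a) = -1/26009;  first 6 digits = (1, 0, 5, 5, 8, 0)

v_17(a) = 2 ≥ 1, so the series converges in ℤ_17 to 1/(1 − a) = 1/(1 − 26010) = -1/26009. Expand this rational in ℤ_17: compute digits iteratively via d_i = x_i mod 17, x_{i+1} = (x_i − d_i)/17. The first 6 digits are (1, 0, 5, 5, 8, 0).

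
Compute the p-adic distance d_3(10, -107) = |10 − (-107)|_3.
d_3(10, -107) = 1/9

Step 1 — x − y = 10 − (-107) = 117. Step 2 — v_3(117) = 2 (factor: 117 = (3^2 · 13); the sign does not affect v_p). Step 3 — |x − y|_3 = 3^{-2} = 1/9.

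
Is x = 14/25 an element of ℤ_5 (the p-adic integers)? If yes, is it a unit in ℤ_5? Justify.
x ∉ ℤ_5 (v_5(x) = -2 < 0)

ℤ_5 = {x ∈ ℚ_5 : v_5(x) ≥ 0} and ℤ_5^× = {x ∈ ℤ_5 : v_5(x) = 0}. Here v_5(14/25) = v_5(num) − v_5(den) = -2; compare against these criteria.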